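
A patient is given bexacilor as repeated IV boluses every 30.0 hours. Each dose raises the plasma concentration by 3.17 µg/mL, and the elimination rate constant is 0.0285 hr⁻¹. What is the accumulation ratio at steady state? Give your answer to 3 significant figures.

1.74

Fraction remaining after one interval: e^(−kτ) = e^(−0.02850 × 30.0) = 0.4253
R = 1 / (1 − 0.4253) = 1 / 0.5747 ≈ 1.74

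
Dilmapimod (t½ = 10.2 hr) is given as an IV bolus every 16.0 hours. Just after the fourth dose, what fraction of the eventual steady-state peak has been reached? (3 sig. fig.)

0.987

k = ln 2 / 10.2 = 0.06796 hr⁻¹
f_n = 1 − e^(−nkτ) = 1 − e^(−4 × 0.06796 × 16.0) = 1 − e^(−4.349) = 1 − 0.01292 ≈ 0.987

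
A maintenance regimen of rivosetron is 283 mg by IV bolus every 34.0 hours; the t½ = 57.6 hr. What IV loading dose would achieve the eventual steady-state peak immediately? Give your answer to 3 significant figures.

843 mg

k = ln 2 / 57.6 = 0.01203 hr⁻¹
Accumulation ratio R = 1 / (1 − e^(−kτ)) = 1 / (1 − e^(−0.01203×34.0)) = 1 / (1 − 0.6642) = 2.978
Loading dose = maintenance dose × R = 283 × 2.978 ≈ 843 mg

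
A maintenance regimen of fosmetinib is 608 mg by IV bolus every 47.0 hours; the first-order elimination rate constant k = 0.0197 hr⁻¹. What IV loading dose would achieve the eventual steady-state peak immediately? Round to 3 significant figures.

Accumulation ratio R = 1 / (1 − e^(−kτ)) = 1 / (1 − e^(−0.01970×47.0)) = 1 / (1 − 0.3962) = 1.656
Loading dose = maintenance dose × R = 608 × 1.656 ≈ 1010 mg

1010 mg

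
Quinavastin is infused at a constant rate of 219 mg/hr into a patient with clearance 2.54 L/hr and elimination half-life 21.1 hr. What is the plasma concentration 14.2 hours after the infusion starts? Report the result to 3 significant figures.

32.1 µg/mL

Css = rate / CL = 219 / 2.54 = 86.22 µg/mL
k = ln 2 / 21.1 = 0.03285 hr⁻¹
C(t) = Css (1 − e^(−kt)) = 86.22 × (1 − e^(−0.4665)) = 86.22 × 0.3728 ≈ 32.1 µg/mL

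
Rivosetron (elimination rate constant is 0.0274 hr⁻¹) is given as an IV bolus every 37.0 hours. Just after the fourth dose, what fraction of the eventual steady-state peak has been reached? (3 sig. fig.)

f_n = 1 − e^(−nkτ) = 1 − e^(−4 × 0.02740 × 37.0) = 1 − e^(−4.055) = 1 − 0.01733 ≈ 0.983

0.983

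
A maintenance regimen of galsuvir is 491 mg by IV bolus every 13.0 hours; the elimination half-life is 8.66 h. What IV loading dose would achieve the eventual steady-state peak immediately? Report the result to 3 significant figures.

k = ln 2 / 8.66 = 0.08004 h⁻¹
Accumulation ratio R = 1 / (1 − e^(−kτ)) = 1 / (1 − e^(−0.08004×13.0)) = 1 / (1 − 0.3533) = 1.546
Loading dose = maintenance dose × R = 491 × 1.546 ≈ 759 mg

759 mg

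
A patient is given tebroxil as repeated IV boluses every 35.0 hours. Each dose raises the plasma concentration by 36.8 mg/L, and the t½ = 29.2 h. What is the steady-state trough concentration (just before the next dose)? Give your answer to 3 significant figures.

28.4 mg/L

k = ln 2 / 29.2 = 0.02374 h⁻¹
Fraction remaining after one interval: e^(−kτ) = e^(−0.02374 × 35.0) = 0.4357
R = 1 / (1 − 0.4357) = 1.772
Css,max = 36.8 × 1.772 = 65.21 mg/L
Css,min = Css,max × e^(−kτ) = 65.21 × 0.4357 ≈ 28.4 mg/L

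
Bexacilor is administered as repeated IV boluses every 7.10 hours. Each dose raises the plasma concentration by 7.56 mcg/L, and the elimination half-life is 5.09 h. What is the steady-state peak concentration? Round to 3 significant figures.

k = ln 2 / 5.09 = 0.1362 h⁻¹
Fraction remaining after one interval: e^(−kτ) = e^(−0.1362 × 7.10) = 0.3803
R = 1 / (1 − 0.3803) = 1.614
Css,max = 7.56 × 1.614 ≈ 12.2 mcg/L

12.2 mcg/L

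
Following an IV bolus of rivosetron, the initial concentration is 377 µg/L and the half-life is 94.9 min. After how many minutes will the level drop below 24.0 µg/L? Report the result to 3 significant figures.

377 minutes

k = ln 2 / 94.9 = 0.007304 min⁻¹
C(t) = C₀ e^(−kt)  ⇒  t = ln(C₀/C) / k
t = ln(377/24.0) / 0.007304 = 2.754 / 0.007304 ≈ 377 minutes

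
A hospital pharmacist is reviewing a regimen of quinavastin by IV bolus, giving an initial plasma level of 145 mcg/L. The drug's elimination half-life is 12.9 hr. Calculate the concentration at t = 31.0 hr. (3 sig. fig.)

27.4 mcg/L

k = ln 2 / 12.9 = 0.05373 hr⁻¹
31.0 hr is 2.403 half-lives, so C = 145 × (1/2)^2.403 = 145 × 0.1891 ≈ 27.4 mcg/L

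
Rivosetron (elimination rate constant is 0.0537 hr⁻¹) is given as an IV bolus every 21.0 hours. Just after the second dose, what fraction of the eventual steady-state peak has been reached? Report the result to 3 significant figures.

f_n = 1 − e^(−nkτ) = 1 − e^(−2 × 0.05370 × 21.0) = 1 − e^(−2.255) = 1 − 0.1048 ≈ 0.895

0.895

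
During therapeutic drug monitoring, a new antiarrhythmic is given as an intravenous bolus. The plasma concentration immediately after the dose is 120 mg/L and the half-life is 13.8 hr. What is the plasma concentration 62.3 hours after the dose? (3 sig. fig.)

5.25 mg/L

k = ln 2 / 13.8 = 0.05023 hr⁻¹
C(t) = C₀ e^(−kt) = 120 × e^(−0.05023 × 62.3) = 120 × e^(−3.129) = 120 × 0.04375 ≈ 5.25 mg/L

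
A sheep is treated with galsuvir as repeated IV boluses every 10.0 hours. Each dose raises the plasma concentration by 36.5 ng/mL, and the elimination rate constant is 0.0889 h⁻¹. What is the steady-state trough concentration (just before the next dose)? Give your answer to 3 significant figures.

25.5 ng/mL

Fraction remaining after one interval: e^(−kτ) = e^(−0.08890 × 10.0) = 0.4111
R = 1 / (1 − 0.4111) = 1.698
Css,max = 36.5 × 1.698 = 61.98 ng/mL
Css,min = Css,max × e^(−kτ) = 61.98 × 0.4111 ≈ 25.5 ng/mL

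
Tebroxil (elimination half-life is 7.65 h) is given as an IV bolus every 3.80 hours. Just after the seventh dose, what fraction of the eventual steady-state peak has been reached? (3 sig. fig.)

0.910

k = ln 2 / 7.65 = 0.09061 h⁻¹
f_n = 1 − e^(−nkτ) = 1 − e^(−7 × 0.09061 × 3.80) = 1 − e^(−2.410) = 1 − 0.08980 ≈ 0.910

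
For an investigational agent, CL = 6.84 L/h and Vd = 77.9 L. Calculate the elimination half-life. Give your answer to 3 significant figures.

7.89 hours

k = CL / V = 6.84 / 77.9 = 0.08780 h⁻¹
t½ = ln 2 / k = ln 2 / 0.08780 ≈ 7.89 hours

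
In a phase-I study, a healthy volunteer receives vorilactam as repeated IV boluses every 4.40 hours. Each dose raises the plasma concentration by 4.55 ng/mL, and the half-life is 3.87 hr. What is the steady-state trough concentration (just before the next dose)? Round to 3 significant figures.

3.79 ng/mL

k = ln 2 / 3.87 = 0.1791 hr⁻¹
Fraction remaining after one interval: e^(−kτ) = e^(−0.1791 × 4.40) = 0.4547
R = 1 / (1 − 0.4547) = 1.834
Css,max = 4.55 × 1.834 = 8.344 ng/mL
Css,min = Css,max × e^(−kτ) = 8.344 × 0.4547 ≈ 3.79 ng/mL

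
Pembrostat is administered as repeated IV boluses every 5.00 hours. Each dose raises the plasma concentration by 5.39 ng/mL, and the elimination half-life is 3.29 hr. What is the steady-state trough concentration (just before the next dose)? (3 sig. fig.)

k = ln 2 / 3.29 = 0.2107 hr⁻¹
Fraction remaining after one interval: e^(−kτ) = e^(−0.2107 × 5.00) = 0.3487
R = 1 / (1 − 0.3487) = 1.535
Css,max = 5.39 × 1.535 = 8.276 ng/mL
Css,min = Css,max × e^(−kτ) = 8.276 × 0.3487 ≈ 2.89 ng/mL

2.89 ng/mL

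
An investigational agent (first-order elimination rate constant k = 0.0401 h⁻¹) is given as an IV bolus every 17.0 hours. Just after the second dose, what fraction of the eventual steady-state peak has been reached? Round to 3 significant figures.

0.744

f_n = 1 − e^(−nkτ) = 1 − e^(−2 × 0.04010 × 17.0) = 1 − e^(−1.363) = 1 − 0.2558 ≈ 0.744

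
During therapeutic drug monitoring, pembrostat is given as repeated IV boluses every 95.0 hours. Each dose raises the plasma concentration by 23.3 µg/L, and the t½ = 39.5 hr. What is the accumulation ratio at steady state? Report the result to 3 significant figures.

k = ln 2 / 39.5 = 0.01755 hr⁻¹
Fraction remaining after one interval: e^(−kτ) = e^(−0.01755 × 95.0) = 0.1888
R = 1 / (1 − 0.1888) = 1 / 0.8112 ≈ 1.23

1.23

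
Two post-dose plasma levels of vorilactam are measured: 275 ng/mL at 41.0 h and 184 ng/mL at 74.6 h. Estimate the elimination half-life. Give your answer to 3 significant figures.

k = ln(C₁/C₂) / (t₂ − t₁) = ln(275/184) / (74.6 − 41.0)
  = 0.4018 / 33.60 = 0.01196 h⁻¹
t½ = ln 2 / k = ln 2 / 0.01196 ≈ 58.0 hours

58.0 hours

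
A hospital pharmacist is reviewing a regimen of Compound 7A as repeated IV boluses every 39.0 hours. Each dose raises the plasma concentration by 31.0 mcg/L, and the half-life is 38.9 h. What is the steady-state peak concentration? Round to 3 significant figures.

k = ln 2 / 38.9 = 0.01782 h⁻¹
Fraction remaining after one interval: e^(−kτ) = e^(−0.01782 × 39.0) = 0.4991
R = 1 / (1 − 0.4991) = 1.996
Css,max = 31.0 × 1.996 ≈ 61.9 mcg/L

61.9 mcg/L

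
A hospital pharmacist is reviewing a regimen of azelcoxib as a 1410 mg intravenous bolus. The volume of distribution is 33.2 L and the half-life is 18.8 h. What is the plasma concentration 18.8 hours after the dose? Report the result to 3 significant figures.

21.2 µg/mL

C₀ = dose / V = 1410 / 33.2 = 42.47 µg/mL
k = ln 2 / 18.8 = 0.03687 h⁻¹
C(t) = C₀ e^(−kt) = 42.47 × e^(−0.03687 × 18.8) = 42.47 × e^(−0.6931) = 42.47 × 0.5000 ≈ 21.2 µg/mL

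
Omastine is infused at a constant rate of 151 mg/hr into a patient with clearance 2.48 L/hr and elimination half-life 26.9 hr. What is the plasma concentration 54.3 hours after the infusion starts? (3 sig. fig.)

Css = rate / CL = 151 / 2.48 = 60.89 µg/mL
k = ln 2 / 26.9 = 0.02577 hr⁻¹
C(t) = Css (1 − e^(−kt)) = 60.89 × (1 − e^(−1.399)) = 60.89 × 0.7532 ≈ 45.9 µg/mL

45.9 µg/mL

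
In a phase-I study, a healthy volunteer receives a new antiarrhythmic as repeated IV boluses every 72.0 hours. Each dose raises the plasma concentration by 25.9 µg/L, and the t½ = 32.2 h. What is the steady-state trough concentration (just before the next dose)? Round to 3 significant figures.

k = ln 2 / 32.2 = 0.02153 h⁻¹
Fraction remaining after one interval: e^(−kτ) = e^(−0.02153 × 72.0) = 0.2123
R = 1 / (1 − 0.2123) = 1.269
Css,max = 25.9 × 1.269 = 32.88 µg/L
Css,min = Css,max × e^(−kτ) = 32.88 × 0.2123 ≈ 6.98 µg/L

6.98 µg/L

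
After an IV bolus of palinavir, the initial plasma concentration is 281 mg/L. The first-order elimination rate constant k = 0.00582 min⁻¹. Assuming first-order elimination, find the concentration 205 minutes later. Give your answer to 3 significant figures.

85.2 mg/L

C(t) = C₀ e^(−kt) = 281 × e^(−0.005820 × 205) = 281 × e^(−1.193) = 281 × 0.3033 ≈ 85.2 mg/L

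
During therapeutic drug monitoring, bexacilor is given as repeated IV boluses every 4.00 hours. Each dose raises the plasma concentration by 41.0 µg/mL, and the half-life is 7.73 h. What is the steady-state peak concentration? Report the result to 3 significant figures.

136 µg/mL

k = ln 2 / 7.73 = 0.08967 h⁻¹
Fraction remaining after one interval: e^(−kτ) = e^(−0.08967 × 4.00) = 0.6986
R = 1 / (1 − 0.6986) = 3.318
Css,max = 41.0 × 3.318 ≈ 136 µg/mL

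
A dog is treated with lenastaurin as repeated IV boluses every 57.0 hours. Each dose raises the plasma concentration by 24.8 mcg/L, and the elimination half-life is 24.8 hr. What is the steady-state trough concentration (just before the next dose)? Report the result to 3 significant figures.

k = ln 2 / 24.8 = 0.02795 hr⁻¹
Fraction remaining after one interval: e^(−kτ) = e^(−0.02795 × 57.0) = 0.2033
R = 1 / (1 − 0.2033) = 1.255
Css,max = 24.8 × 1.255 = 31.13 mcg/L
Css,min = Css,max × e^(−kτ) = 31.13 × 0.2033 ≈ 6.33 mcg/L

6.33 mcg/L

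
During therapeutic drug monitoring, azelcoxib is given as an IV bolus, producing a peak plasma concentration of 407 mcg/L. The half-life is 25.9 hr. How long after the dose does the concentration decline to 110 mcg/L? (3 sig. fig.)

48.9 hours

k = ln 2 / 25.9 = 0.02676 hr⁻¹
C(t) = C₀ e^(−kt)  ⇒  t = ln(C₀/C) / k
t = ln(407/110) / 0.02676 = 1.308 / 0.02676 ≈ 48.9 hours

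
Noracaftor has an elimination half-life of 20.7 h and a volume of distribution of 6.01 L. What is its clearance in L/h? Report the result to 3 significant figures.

k = ln 2 / t½ = ln 2 / 20.7 = 0.03349 h⁻¹
CL = k · V = 0.03349 × 6.01 ≈ 0.201 L/h

0.201 L/h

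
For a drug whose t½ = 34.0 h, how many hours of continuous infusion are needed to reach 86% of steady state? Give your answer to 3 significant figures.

96.4 hours

k = ln 2 / 34.0 = 0.02039 h⁻¹
f = 1 − e^(−kt)  ⇒  t = −ln(1 − f) / k
t = −ln(1 − 0.86) / 0.02039 = 1.966 / 0.02039 ≈ 96.4 hours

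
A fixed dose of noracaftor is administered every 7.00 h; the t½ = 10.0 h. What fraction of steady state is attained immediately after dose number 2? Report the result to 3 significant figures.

0.621

k = ln 2 / 10.0 = 0.06931 h⁻¹
f_n = 1 − e^(−nkτ) = 1 − e^(−2 × 0.06931 × 7.00) = 1 − e^(−0.9704) = 1 − 0.3789 ≈ 0.621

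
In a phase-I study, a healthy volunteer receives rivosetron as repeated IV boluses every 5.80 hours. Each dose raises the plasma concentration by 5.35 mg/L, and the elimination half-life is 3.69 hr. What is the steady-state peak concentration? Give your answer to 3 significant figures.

k = ln 2 / 3.69 = 0.1878 hr⁻¹
Fraction remaining after one interval: e^(−kτ) = e^(−0.1878 × 5.80) = 0.3364
R = 1 / (1 − 0.3364) = 1.507
Css,max = 5.35 × 1.507 ≈ 8.06 mg/L

8.06 mg/L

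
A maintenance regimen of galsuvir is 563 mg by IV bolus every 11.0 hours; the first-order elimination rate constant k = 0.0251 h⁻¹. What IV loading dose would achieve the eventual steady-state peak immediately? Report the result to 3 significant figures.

Accumulation ratio R = 1 / (1 − e^(−kτ)) = 1 / (1 − e^(−0.02510×11.0)) = 1 / (1 − 0.7587) = 4.145
Loading dose = maintenance dose × R = 563 × 4.145 ≈ 2330 mg

2330 mg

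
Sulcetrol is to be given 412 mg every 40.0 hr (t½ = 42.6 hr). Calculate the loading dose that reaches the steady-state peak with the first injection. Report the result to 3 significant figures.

k = ln 2 / 42.6 = 0.01627 hr⁻¹
Accumulation ratio R = 1 / (1 − e^(−kτ)) = 1 / (1 − e^(−0.01627×40.0)) = 1 / (1 − 0.5216) = 2.090
Loading dose = maintenance dose × R = 412 × 2.090 ≈ 861 mg

861 mg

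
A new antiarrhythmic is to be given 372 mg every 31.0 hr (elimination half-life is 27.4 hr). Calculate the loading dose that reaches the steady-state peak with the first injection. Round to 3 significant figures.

684 mg

k = ln 2 / 27.4 = 0.02530 hr⁻¹
Accumulation ratio R = 1 / (1 − e^(−kτ)) = 1 / (1 − e^(−0.02530×31.0)) = 1 / (1 − 0.4565) = 1.840
Loading dose = maintenance dose × R = 372 × 1.840 ≈ 684 mg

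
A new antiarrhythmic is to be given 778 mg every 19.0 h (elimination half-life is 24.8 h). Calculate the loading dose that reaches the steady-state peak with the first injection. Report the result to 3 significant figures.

k = ln 2 / 24.8 = 0.02795 h⁻¹
Accumulation ratio R = 1 / (1 − e^(−kτ)) = 1 / (1 − e^(−0.02795×19.0)) = 1 / (1 − 0.5880) = 2.427
Loading dose = maintenance dose × R = 778 × 2.427 ≈ 1890 mg

1890 mg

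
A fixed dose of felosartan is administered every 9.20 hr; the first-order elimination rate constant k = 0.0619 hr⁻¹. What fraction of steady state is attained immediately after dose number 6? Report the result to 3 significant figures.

0.967

f_n = 1 − e^(−nkτ) = 1 − e^(−6 × 0.06190 × 9.20) = 1 − e^(−3.417) = 1 − 0.03281 ≈ 0.967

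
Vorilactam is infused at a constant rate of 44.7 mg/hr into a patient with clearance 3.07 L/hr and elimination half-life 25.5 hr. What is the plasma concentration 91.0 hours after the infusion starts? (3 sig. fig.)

Css = rate / CL = 44.7 / 3.07 = 14.56 mg/L
k = ln 2 / 25.5 = 0.02718 hr⁻¹
C(t) = Css (1 − e^(−kt)) = 14.56 × (1 − e^(−2.474)) = 14.56 × 0.9157 ≈ 13.3 mg/L

13.3 mg/L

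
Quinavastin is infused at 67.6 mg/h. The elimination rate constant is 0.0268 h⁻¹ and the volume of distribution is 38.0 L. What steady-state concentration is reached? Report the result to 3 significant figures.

CL = k · V = 0.0268 × 38.0 = 1.018 L/h
Css = rate / CL = 67.6 / 1.018 ≈ 66.4 mg/L

66.4 mg/L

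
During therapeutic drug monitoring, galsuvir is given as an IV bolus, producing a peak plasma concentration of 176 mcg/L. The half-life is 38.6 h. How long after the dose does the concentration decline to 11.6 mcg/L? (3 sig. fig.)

k = ln 2 / 38.6 = 0.01796 h⁻¹
C(t) = C₀ e^(−kt)  ⇒  t = ln(C₀/C) / k
t = ln(176/11.6) / 0.01796 = 2.719 / 0.01796 ≈ 151 hours

151 hours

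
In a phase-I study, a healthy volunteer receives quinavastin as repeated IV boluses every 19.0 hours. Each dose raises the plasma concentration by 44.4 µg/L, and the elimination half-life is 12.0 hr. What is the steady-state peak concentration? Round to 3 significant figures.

66.6 µg/L

k = ln 2 / 12.0 = 0.05776 hr⁻¹
Fraction remaining after one interval: e^(−kτ) = e^(−0.05776 × 19.0) = 0.3337
R = 1 / (1 − 0.3337) = 1.501
Css,max = 44.4 × 1.501 ≈ 66.6 µg/L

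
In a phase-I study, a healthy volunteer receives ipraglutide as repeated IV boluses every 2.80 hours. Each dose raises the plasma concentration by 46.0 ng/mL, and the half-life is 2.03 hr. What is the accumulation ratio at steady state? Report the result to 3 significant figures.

k = ln 2 / 2.03 = 0.3415 hr⁻¹
Fraction remaining after one interval: e^(−kτ) = e^(−0.3415 × 2.80) = 0.3844
R = 1 / (1 − 0.3844) = 1 / 0.6156 ≈ 1.62

1.62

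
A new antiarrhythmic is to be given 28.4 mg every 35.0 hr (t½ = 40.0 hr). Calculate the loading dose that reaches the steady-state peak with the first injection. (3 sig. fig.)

k = ln 2 / 40.0 = 0.01733 hr⁻¹
Accumulation ratio R = 1 / (1 − e^(−kτ)) = 1 / (1 − e^(−0.01733×35.0)) = 1 / (1 − 0.5453) = 2.199
Loading dose = maintenance dose × R = 28.4 × 2.199 ≈ 62.5 mg

62.5 mg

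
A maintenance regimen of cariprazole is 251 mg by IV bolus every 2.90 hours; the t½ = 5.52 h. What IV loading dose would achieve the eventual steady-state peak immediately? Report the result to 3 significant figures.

822 mg

k = ln 2 / 5.52 = 0.1256 h⁻¹
Accumulation ratio R = 1 / (1 − e^(−kτ)) = 1 / (1 − e^(−0.1256×2.90)) = 1 / (1 − 0.6948) = 3.276
Loading dose = maintenance dose × R = 251 × 3.276 ≈ 822 mg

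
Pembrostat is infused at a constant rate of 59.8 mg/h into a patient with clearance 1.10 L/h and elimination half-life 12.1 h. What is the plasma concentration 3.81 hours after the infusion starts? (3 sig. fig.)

Css = rate / CL = 59.8 / 1.10 = 54.36 mg/L
k = ln 2 / 12.1 = 0.05728 h⁻¹
C(t) = Css (1 − e^(−kt)) = 54.36 × (1 − e^(−0.2183)) = 54.36 × 0.1961 ≈ 10.7 mg/L

10.7 mg/L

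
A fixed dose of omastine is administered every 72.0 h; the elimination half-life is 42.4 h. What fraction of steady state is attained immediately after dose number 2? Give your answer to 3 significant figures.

0.905

k = ln 2 / 42.4 = 0.01635 h⁻¹
f_n = 1 − e^(−nkτ) = 1 − e^(−2 × 0.01635 × 72.0) = 1 − e^(−2.354) = 1 − 0.09498 ≈ 0.905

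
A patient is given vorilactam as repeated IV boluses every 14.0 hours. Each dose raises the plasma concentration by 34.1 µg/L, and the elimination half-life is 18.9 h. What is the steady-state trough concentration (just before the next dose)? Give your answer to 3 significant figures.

50.8 µg/L

k = ln 2 / 18.9 = 0.03667 h⁻¹
Fraction remaining after one interval: e^(−kτ) = e^(−0.03667 × 14.0) = 0.5984
R = 1 / (1 − 0.5984) = 2.490
Css,max = 34.1 × 2.490 = 84.92 µg/L
Css,min = Css,max × e^(−kτ) = 84.92 × 0.5984 ≈ 50.8 µg/L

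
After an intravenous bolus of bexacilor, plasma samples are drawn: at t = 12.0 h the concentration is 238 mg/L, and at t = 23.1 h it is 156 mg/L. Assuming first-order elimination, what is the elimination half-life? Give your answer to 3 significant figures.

k = ln(C₁/C₂) / (t₂ − t₁) = ln(238/156) / (23.1 − 12.0)
  = 0.4224 / 11.10 = 0.03806 h⁻¹
t½ = ln 2 / k = ln 2 / 0.03806 ≈ 18.2 hours

18.2 hours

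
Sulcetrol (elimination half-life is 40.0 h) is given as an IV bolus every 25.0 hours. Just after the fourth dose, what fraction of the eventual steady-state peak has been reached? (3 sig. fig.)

0.823

k = ln 2 / 40.0 = 0.01733 h⁻¹
f_n = 1 − e^(−nkτ) = 1 − e^(−4 × 0.01733 × 25.0) = 1 − e^(−1.733) = 1 − 0.1768 ≈ 0.823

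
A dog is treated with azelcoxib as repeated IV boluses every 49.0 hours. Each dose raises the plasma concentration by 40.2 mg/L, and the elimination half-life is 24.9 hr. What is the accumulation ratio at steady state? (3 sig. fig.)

k = ln 2 / 24.9 = 0.02784 hr⁻¹
Fraction remaining after one interval: e^(−kτ) = e^(−0.02784 × 49.0) = 0.2556
R = 1 / (1 − 0.2556) = 1 / 0.7444 ≈ 1.34

1.34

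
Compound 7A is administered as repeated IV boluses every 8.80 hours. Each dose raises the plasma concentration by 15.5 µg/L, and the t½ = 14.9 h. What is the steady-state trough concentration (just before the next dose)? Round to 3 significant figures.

k = ln 2 / 14.9 = 0.04652 h⁻¹
Fraction remaining after one interval: e^(−kτ) = e^(−0.04652 × 8.80) = 0.6641
R = 1 / (1 − 0.6641) = 2.977
Css,max = 15.5 × 2.977 = 46.14 µg/L
Css,min = Css,max × e^(−kτ) = 46.14 × 0.6641 ≈ 30.6 µg/L

30.6 µg/L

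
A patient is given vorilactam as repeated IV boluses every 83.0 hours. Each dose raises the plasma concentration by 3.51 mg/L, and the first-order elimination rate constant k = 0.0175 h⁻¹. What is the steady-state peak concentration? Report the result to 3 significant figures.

4.58 mg/L

Fraction remaining after one interval: e^(−kτ) = e^(−0.01750 × 83.0) = 0.2340
R = 1 / (1 − 0.2340) = 1.305
Css,max = 3.51 × 1.305 ≈ 4.58 mg/L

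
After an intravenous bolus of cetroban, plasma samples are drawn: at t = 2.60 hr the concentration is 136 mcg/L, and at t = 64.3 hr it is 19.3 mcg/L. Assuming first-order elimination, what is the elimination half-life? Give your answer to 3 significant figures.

k = ln(C₁/C₂) / (t₂ − t₁) = ln(136/19.3) / (64.3 − 2.60)
  = 1.953 / 61.70 = 0.03165 hr⁻¹
t½ = ln 2 / k = ln 2 / 0.03165 ≈ 21.9 hours

21.9 hours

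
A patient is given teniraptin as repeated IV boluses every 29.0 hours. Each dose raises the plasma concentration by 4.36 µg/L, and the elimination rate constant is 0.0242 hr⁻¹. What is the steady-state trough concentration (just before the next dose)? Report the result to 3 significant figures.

4.29 µg/L

Fraction remaining after one interval: e^(−kτ) = e^(−0.02420 × 29.0) = 0.4957
R = 1 / (1 − 0.4957) = 1.983
Css,max = 4.36 × 1.983 = 8.646 µg/L
Css,min = Css,max × e^(−kτ) = 8.646 × 0.4957 ≈ 4.29 µg/L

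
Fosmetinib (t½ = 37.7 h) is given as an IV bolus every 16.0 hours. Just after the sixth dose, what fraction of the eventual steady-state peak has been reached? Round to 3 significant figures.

0.829

k = ln 2 / 37.7 = 0.01839 h⁻¹
f_n = 1 − e^(−nkτ) = 1 − e^(−6 × 0.01839 × 16.0) = 1 − e^(−1.765) = 1 − 0.1712 ≈ 0.829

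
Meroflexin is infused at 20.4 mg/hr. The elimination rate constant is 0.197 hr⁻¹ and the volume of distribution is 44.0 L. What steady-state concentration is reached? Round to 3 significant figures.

CL = k · V = 0.197 × 44.0 = 8.668 L/hr
Css = rate / CL = 20.4 / 8.668 ≈ 2.35 mg/L

2.35 mg/L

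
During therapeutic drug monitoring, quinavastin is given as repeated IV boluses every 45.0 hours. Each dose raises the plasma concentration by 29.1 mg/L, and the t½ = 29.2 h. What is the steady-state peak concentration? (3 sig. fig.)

44.3 mg/L

k = ln 2 / 29.2 = 0.02374 h⁻¹
Fraction remaining after one interval: e^(−kτ) = e^(−0.02374 × 45.0) = 0.3436
R = 1 / (1 − 0.3436) = 1.524
Css,max = 29.1 × 1.524 ≈ 44.3 mg/L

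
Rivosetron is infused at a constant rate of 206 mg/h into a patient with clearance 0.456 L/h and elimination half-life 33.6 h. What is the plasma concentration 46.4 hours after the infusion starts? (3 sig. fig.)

Css = rate / CL = 206 / 0.456 = 451.8 µg/mL
k = ln 2 / 33.6 = 0.02063 h⁻¹
C(t) = Css (1 − e^(−kt)) = 451.8 × (1 − e^(−0.9572)) = 451.8 × 0.6160 ≈ 278 µg/mL

278 µg/mL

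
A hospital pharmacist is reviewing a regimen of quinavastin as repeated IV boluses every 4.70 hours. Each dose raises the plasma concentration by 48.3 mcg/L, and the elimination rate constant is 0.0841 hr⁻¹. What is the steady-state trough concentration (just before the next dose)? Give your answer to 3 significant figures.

99.6 mcg/L

Fraction remaining after one interval: e^(−kτ) = e^(−0.08410 × 4.70) = 0.6735
R = 1 / (1 − 0.6735) = 3.063
Css,max = 48.3 × 3.063 = 147.9 mcg/L
Css,min = Css,max × e^(−kτ) = 147.9 × 0.6735 ≈ 99.6 mcg/L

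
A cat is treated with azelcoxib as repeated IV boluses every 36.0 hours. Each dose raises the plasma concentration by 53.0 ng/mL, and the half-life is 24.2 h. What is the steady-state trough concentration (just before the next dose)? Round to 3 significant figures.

k = ln 2 / 24.2 = 0.02864 h⁻¹
Fraction remaining after one interval: e^(−kτ) = e^(−0.02864 × 36.0) = 0.3566
R = 1 / (1 − 0.3566) = 1.554
Css,max = 53.0 × 1.554 = 82.38 ng/mL
Css,min = Css,max × e^(−kτ) = 82.38 × 0.3566 ≈ 29.4 ng/mL

29.4 ng/mL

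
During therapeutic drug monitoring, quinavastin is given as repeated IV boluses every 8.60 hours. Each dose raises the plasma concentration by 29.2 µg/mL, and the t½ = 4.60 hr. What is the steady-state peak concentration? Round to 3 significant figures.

40.2 µg/mL

k = ln 2 / 4.60 = 0.1507 hr⁻¹
Fraction remaining after one interval: e^(−kτ) = e^(−0.1507 × 8.60) = 0.2737
R = 1 / (1 − 0.2737) = 1.377
Css,max = 29.2 × 1.377 ≈ 40.2 µg/mL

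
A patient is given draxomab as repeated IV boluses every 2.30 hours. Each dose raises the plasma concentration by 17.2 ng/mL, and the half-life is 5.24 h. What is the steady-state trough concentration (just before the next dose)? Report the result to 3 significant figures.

48.4 ng/mL

k = ln 2 / 5.24 = 0.1323 h⁻¹
Fraction remaining after one interval: e^(−kτ) = e^(−0.1323 × 2.30) = 0.7377
R = 1 / (1 − 0.7377) = 3.812
Css,max = 17.2 × 3.812 = 65.57 ng/mL
Css,min = Css,max × e^(−kτ) = 65.57 × 0.7377 ≈ 48.4 ng/mL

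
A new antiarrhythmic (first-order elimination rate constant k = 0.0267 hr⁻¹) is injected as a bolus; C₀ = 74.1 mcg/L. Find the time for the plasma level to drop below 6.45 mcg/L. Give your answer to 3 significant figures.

91.4 hours

C(t) = C₀ e^(−kt)  ⇒  t = ln(C₀/C) / k
t = ln(74.1/6.45) / 0.02670 = 2.441 / 0.02670 ≈ 91.4 hours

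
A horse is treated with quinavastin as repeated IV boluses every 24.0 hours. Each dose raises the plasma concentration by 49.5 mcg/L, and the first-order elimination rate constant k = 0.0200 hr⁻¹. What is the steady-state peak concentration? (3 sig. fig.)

130 mcg/L

Fraction remaining after one interval: e^(−kτ) = e^(−0.02000 × 24.0) = 0.6188
R = 1 / (1 − 0.6188) = 2.623
Css,max = 49.5 × 2.623 ≈ 130 mcg/L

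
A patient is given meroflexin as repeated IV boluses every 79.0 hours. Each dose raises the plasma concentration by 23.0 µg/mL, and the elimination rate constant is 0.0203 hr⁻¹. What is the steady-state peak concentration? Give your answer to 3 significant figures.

Fraction remaining after one interval: e^(−kτ) = e^(−0.02030 × 79.0) = 0.2012
R = 1 / (1 − 0.2012) = 1.252
Css,max = 23.0 × 1.252 ≈ 28.8 µg/mL

28.8 µg/mL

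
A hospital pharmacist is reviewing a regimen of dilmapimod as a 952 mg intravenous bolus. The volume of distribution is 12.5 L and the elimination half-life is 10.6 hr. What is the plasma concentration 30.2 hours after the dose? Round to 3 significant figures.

C₀ = dose / V = 952 / 12.5 = 76.16 µg/mL
k = ln 2 / 10.6 = 0.06539 hr⁻¹
C(t) = C₀ e^(−kt) = 76.16 × e^(−0.06539 × 30.2) = 76.16 × e^(−1.975) = 76.16 × 0.1388 ≈ 10.6 µg/mL

10.6 µg/mL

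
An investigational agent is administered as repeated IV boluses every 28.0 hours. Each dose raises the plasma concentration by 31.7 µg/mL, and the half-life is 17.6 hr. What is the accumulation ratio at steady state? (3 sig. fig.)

k = ln 2 / 17.6 = 0.03938 hr⁻¹
Fraction remaining after one interval: e^(−kτ) = e^(−0.03938 × 28.0) = 0.3320
R = 1 / (1 − 0.3320) = 1 / 0.6680 ≈ 1.50

1.50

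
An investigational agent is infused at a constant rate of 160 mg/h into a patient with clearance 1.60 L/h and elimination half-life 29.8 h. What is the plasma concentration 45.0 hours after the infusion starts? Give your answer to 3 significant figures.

Css = rate / CL = 160 / 1.60 = 100.0 µg/mL
k = ln 2 / 29.8 = 0.02326 h⁻¹
C(t) = Css (1 − e^(−kt)) = 100.0 × (1 − e^(−1.047)) = 100.0 × 0.6489 ≈ 64.9 µg/mL

64.9 µg/mL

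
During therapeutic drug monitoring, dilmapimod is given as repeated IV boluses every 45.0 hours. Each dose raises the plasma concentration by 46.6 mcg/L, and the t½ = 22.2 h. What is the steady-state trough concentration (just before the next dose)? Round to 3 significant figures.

15.2 mcg/L

k = ln 2 / 22.2 = 0.03122 h⁻¹
Fraction remaining after one interval: e^(−kτ) = e^(−0.03122 × 45.0) = 0.2454
R = 1 / (1 − 0.2454) = 1.325
Css,max = 46.6 × 1.325 = 61.75 mcg/L
Css,min = Css,max × e^(−kτ) = 61.75 × 0.2454 ≈ 15.2 mcg/L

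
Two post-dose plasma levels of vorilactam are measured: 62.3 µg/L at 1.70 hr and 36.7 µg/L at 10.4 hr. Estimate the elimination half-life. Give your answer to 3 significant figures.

11.4 hours

k = ln(C₁/C₂) / (t₂ − t₁) = ln(62.3/36.7) / (10.4 − 1.70)
  = 0.5292 / 8.700 = 0.06083 hr⁻¹
t½ = ln 2 / k = ln 2 / 0.06083 ≈ 11.4 hours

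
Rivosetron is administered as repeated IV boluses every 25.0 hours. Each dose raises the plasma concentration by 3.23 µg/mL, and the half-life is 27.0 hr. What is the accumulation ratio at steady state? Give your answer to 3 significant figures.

2.11

k = ln 2 / 27.0 = 0.02567 hr⁻¹
Fraction remaining after one interval: e^(−kτ) = e^(−0.02567 × 25.0) = 0.5263
R = 1 / (1 − 0.5263) = 1 / 0.4737 ≈ 2.11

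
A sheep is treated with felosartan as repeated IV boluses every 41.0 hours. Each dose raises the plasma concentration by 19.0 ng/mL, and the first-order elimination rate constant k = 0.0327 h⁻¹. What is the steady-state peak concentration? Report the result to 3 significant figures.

25.7 ng/mL

Fraction remaining after one interval: e^(−kτ) = e^(−0.03270 × 41.0) = 0.2617
R = 1 / (1 − 0.2617) = 1.354
Css,max = 19.0 × 1.354 ≈ 25.7 ng/mL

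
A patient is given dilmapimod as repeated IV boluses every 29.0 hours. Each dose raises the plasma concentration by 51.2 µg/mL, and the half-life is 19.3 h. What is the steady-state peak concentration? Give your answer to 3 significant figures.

k = ln 2 / 19.3 = 0.03591 h⁻¹
Fraction remaining after one interval: e^(−kτ) = e^(−0.03591 × 29.0) = 0.3529
R = 1 / (1 − 0.3529) = 1.545
Css,max = 51.2 × 1.545 ≈ 79.1 µg/mL

79.1 µg/mL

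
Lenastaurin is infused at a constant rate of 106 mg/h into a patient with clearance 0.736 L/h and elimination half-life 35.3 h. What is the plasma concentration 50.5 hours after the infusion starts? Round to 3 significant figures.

Css = rate / CL = 106 / 0.736 = 144.0 mg/L
k = ln 2 / 35.3 = 0.01964 h⁻¹
C(t) = Css (1 − e^(−kt)) = 144.0 × (1 − e^(−0.9916)) = 144.0 × 0.6290 ≈ 90.6 mg/L

90.6 mg/L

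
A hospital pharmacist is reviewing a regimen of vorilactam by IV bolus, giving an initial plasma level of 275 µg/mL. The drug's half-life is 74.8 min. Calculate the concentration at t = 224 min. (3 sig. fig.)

34.5 µg/mL

k = ln 2 / 74.8 = 0.009267 min⁻¹
224 min is 2.995 half-lives, so C = 275 × (1/2)^2.995 = 275 × 0.1255 ≈ 34.5 µg/mL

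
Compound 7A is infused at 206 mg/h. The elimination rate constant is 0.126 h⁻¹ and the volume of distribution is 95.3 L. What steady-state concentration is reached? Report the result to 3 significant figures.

17.2 mg/L

CL = k · V = 0.126 × 95.3 = 12.01 L/h
Css = rate / CL = 206 / 12.01 ≈ 17.2 mg/L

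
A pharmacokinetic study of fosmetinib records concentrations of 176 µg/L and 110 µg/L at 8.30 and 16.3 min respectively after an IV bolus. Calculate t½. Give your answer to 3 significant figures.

k = ln(C₁/C₂) / (t₂ − t₁) = ln(176/110) / (16.3 − 8.30)
  = 0.4700 / 8.000 = 0.05875 min⁻¹
t½ = ln 2 / k = ln 2 / 0.05875 ≈ 11.8 minutes

11.8 minutes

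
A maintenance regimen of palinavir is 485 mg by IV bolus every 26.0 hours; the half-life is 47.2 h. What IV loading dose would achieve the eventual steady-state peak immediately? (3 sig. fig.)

1530 mg

k = ln 2 / 47.2 = 0.01469 h⁻¹
Accumulation ratio R = 1 / (1 − e^(−kτ)) = 1 / (1 − e^(−0.01469×26.0)) = 1 / (1 − 0.6826) = 3.151
Loading dose = maintenance dose × R = 485 × 3.151 ≈ 1530 mg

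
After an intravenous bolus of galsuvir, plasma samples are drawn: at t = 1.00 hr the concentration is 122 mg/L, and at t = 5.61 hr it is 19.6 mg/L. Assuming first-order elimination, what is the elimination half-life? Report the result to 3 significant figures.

1.75 hours

k = ln(C₁/C₂) / (t₂ − t₁) = ln(122/19.6) / (5.61 − 1.00)
  = 1.828 / 4.610 = 0.3966 hr⁻¹
t½ = ln 2 / k = ln 2 / 0.3966 ≈ 1.75 hours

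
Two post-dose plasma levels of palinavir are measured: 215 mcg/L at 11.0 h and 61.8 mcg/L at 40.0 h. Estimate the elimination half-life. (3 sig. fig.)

k = ln(C₁/C₂) / (t₂ − t₁) = ln(215/61.8) / (40.0 − 11.0)
  = 1.247 / 29.00 = 0.04299 h⁻¹
t½ = ln 2 / k = ln 2 / 0.04299 ≈ 16.1 hours

16.1 hours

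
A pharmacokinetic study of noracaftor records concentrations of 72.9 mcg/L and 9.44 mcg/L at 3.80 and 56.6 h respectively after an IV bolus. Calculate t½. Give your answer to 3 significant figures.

17.9 hours

k = ln(C₁/C₂) / (t₂ − t₁) = ln(72.9/9.44) / (56.6 − 3.80)
  = 2.044 / 52.80 = 0.03871 h⁻¹
t½ = ln 2 / k = ln 2 / 0.03871 ≈ 17.9 hours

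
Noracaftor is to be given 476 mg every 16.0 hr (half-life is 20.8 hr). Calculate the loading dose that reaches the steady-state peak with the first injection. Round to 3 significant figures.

k = ln 2 / 20.8 = 0.03332 hr⁻¹
Accumulation ratio R = 1 / (1 − e^(−kτ)) = 1 / (1 − e^(−0.03332×16.0)) = 1 / (1 − 0.5867) = 2.420
Loading dose = maintenance dose × R = 476 × 2.420 ≈ 1150 mg

1150 mg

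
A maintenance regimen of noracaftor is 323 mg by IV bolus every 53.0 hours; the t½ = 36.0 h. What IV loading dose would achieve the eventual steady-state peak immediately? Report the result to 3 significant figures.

505 mg

k = ln 2 / 36.0 = 0.01925 h⁻¹
Accumulation ratio R = 1 / (1 − e^(−kτ)) = 1 / (1 − e^(−0.01925×53.0)) = 1 / (1 − 0.3604) = 1.564
Loading dose = maintenance dose × R = 323 × 1.564 ≈ 505 mg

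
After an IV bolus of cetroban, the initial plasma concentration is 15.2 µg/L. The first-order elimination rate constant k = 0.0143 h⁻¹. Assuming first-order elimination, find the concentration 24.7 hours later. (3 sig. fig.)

10.7 µg/L

C(t) = C₀ e^(−kt) = 15.2 × e^(−0.01430 × 24.7) = 15.2 × e^(−0.3532) = 15.2 × 0.7024 ≈ 10.7 µg/L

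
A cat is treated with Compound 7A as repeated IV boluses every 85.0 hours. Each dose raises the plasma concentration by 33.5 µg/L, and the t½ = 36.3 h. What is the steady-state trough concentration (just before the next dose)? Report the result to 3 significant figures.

k = ln 2 / 36.3 = 0.01909 h⁻¹
Fraction remaining after one interval: e^(−kτ) = e^(−0.01909 × 85.0) = 0.1973
R = 1 / (1 − 0.1973) = 1.246
Css,max = 33.5 × 1.246 = 41.73 µg/L
Css,min = Css,max × e^(−kτ) = 41.73 × 0.1973 ≈ 8.23 µg/L

8.23 µg/L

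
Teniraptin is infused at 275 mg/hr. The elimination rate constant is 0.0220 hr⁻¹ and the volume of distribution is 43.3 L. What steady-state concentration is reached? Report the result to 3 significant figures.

CL = k · V = 0.0220 × 43.3 = 0.9526 L/hr
Css = rate / CL = 275 / 0.9526 ≈ 289 µg/mL

289 µg/mL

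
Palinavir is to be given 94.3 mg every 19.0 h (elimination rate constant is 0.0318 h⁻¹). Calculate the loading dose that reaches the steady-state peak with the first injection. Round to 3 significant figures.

208 mg

Accumulation ratio R = 1 / (1 − e^(−kτ)) = 1 / (1 − e^(−0.03180×19.0)) = 1 / (1 − 0.5465) = 2.205
Loading dose = maintenance dose × R = 94.3 × 2.205 ≈ 208 mg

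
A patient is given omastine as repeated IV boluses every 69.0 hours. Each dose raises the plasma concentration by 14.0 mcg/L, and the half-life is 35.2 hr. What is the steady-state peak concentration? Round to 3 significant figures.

k = ln 2 / 35.2 = 0.01969 hr⁻¹
Fraction remaining after one interval: e^(−kτ) = e^(−0.01969 × 69.0) = 0.2570
R = 1 / (1 − 0.2570) = 1.346
Css,max = 14.0 × 1.346 ≈ 18.8 mcg/L

18.8 mcg/L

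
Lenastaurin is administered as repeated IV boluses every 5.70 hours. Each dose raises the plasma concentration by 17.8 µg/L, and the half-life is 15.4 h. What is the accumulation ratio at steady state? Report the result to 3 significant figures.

k = ln 2 / 15.4 = 0.04501 h⁻¹
Fraction remaining after one interval: e^(−kτ) = e^(−0.04501 × 5.70) = 0.7737
R = 1 / (1 − 0.7737) = 1 / 0.2263 ≈ 4.42

4.42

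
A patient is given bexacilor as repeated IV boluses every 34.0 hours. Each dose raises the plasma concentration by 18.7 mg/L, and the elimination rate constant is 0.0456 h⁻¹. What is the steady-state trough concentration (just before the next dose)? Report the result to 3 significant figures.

5.04 mg/L

Fraction remaining after one interval: e^(−kτ) = e^(−0.04560 × 34.0) = 0.2122
R = 1 / (1 − 0.2122) = 1.269
Css,max = 18.7 × 1.269 = 23.74 mg/L
Css,min = Css,max × e^(−kτ) = 23.74 × 0.2122 ≈ 5.04 mg/L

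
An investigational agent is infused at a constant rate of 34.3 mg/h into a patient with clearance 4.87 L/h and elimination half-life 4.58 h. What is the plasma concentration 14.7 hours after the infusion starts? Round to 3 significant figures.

Css = rate / CL = 34.3 / 4.87 = 7.043 mg/L
k = ln 2 / 4.58 = 0.1513 h⁻¹
C(t) = Css (1 − e^(−kt)) = 7.043 × (1 − e^(−2.225)) = 7.043 × 0.8919 ≈ 6.28 mg/L

6.28 mg/L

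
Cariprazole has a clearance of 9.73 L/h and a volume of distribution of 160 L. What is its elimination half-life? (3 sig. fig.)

11.4 hours

k = CL / V = 9.73 / 160 = 0.06081 h⁻¹
t½ = ln 2 / k = ln 2 / 0.06081 ≈ 11.4 hours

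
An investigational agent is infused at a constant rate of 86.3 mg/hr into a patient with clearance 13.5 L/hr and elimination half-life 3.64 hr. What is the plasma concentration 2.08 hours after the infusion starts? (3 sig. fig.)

Css = rate / CL = 86.3 / 13.5 = 6.393 µg/mL
k = ln 2 / 3.64 = 0.1904 hr⁻¹
C(t) = Css (1 − e^(−kt)) = 6.393 × (1 − e^(−0.3961)) = 6.393 × 0.3270 ≈ 2.09 µg/mL

2.09 µg/mL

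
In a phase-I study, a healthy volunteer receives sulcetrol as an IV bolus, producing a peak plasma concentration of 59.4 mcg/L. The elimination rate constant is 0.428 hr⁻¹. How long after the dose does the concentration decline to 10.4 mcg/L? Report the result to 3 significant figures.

4.07 hours

C(t) = C₀ e^(−kt)  ⇒  t = ln(C₀/C) / k
t = ln(59.4/10.4) / 0.4280 = 1.742 / 0.4280 ≈ 4.07 hours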